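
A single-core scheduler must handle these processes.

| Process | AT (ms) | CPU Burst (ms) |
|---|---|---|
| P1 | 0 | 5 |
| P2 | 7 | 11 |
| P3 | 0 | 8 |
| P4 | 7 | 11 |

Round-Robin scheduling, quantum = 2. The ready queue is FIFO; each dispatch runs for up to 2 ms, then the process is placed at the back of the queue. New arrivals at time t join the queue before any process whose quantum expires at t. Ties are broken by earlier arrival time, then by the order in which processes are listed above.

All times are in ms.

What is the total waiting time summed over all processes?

Schedule: | P1 0-2 | P3 2-4 | P1 4-6 | P3 6-8 | P1 8-9 | P2 9-11 | P4 11-13 | P3 13-15 | P2 15-17 | P4 17-19 | P3 19-21 | P2 21-23 | P4 23-25 | P2 25-27 | P4 27-29 | P2 29-31 | P4 31-33 | P2 33-34 | P4 34-35 |
Completion: P1=9  P2=34  P3=21  P4=35
Waiting = turnaround − burst: P1=4, P2=16, P3=13, P4=17
Total waiting = 4 + 16 + 13 + 17 = 50

50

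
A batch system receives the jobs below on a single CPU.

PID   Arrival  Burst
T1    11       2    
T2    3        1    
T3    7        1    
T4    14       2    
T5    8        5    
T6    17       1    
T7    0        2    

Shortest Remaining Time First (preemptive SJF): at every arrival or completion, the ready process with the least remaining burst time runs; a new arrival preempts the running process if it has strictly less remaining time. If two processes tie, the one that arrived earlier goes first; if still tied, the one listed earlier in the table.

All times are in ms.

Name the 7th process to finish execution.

Timeline: | T7 0-2 | idle 2-3 | T2 3-4 | idle 4-7 | T3 7-8 | T5 8-13 | T1 13-15 | T4 15-17 | T6 17-18 |
Completion: T1=15  T2=4  T3=8  T4=17  T5=13  T6=18  T7=2
Turnaround (C−A): T1=4  T2=1  T3=1  T4=3  T5=5  T6=1  T7=2
Finish order: T7 → T2 → T3 → T5 → T1 → T4 → T6

T6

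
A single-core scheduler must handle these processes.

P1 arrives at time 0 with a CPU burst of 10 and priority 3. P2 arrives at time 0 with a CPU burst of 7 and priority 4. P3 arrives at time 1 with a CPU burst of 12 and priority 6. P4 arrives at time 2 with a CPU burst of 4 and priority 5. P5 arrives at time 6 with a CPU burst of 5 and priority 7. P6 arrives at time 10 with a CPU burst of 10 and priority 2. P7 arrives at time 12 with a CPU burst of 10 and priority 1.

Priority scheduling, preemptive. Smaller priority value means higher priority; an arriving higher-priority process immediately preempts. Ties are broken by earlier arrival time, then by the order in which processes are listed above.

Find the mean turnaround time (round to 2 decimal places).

31.43

Gantt: | P1 0-10 | P6 10-12 | P7 12-22 | P6 22-30 | P2 30-37 | P4 37-41 | P3 41-53 | P5 53-58 |
Completion: P1=10  P2=37  P3=53  P4=41  P5=58  P6=30  P7=22
Turnaround (C−A): P1=10  P2=37  P3=52  P4=39  P5=52  P6=20  P7=10
Turnaround times: P1=10, P2=37, P3=52, P4=39, P5=52, P6=20, P7=10
Average turnaround = (10+37+52+39+52+20+10) / 7 = 220/7 = 31.43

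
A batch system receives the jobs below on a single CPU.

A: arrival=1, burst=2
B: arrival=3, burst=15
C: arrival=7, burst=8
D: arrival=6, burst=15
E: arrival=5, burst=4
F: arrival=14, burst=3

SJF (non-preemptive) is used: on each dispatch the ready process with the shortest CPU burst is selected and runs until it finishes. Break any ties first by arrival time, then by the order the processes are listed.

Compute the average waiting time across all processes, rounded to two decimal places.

Timeline: | idle 0-1 | A 1-3 | B 3-18 | F 18-21 | E 21-25 | C 25-33 | D 33-48 |
Completion: A=3  B=18  C=33  D=48  E=25  F=21
Turnaround (C−A): A=2  B=15  C=26  D=42  E=20  F=7
Waiting times: A=0, B=0, C=18, D=27, E=16, F=4
Average waiting = (0+0+18+27+16+4) / 6 = 65/6 = 10.83

10.83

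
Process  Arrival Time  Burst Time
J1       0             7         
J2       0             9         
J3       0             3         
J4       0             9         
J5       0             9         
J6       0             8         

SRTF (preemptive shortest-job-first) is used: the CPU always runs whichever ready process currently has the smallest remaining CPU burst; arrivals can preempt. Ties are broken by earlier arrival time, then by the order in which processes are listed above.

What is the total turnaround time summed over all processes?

Gantt: | J3 0-3 | J1 3-10 | J6 10-18 | J2 18-27 | J4 27-36 | J5 36-45 |
Completion: J1=10  J2=27  J3=3  J4=36  J5=45  J6=18
Turnaround = completion − arrival: J1=10, J2=27, J3=3, J4=36, J5=45, J6=18
Total turnaround = 10 + 27 + 3 + 36 + 45 + 18 = 139

139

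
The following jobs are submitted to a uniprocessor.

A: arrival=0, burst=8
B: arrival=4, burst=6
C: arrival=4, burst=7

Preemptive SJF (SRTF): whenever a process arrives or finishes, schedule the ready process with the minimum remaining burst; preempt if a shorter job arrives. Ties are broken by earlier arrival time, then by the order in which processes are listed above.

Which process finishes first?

Timeline: | A 0-8 | B 8-14 | C 14-21 |
Completion: A=8  B=14  C=21
Finish order: A → B → C

A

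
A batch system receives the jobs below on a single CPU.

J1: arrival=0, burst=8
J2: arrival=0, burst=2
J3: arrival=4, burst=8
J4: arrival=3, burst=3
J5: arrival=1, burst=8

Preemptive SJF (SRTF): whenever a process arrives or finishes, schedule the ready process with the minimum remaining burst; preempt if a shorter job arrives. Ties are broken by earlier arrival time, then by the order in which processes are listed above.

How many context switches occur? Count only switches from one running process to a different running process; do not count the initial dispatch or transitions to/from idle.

Schedule: | J2 0-2 | J1 2-3 | J4 3-6 | J1 6-13 | J5 13-21 | J3 21-29 |
Completion: J1=13  J2=2  J3=29  J4=6  J5=21

5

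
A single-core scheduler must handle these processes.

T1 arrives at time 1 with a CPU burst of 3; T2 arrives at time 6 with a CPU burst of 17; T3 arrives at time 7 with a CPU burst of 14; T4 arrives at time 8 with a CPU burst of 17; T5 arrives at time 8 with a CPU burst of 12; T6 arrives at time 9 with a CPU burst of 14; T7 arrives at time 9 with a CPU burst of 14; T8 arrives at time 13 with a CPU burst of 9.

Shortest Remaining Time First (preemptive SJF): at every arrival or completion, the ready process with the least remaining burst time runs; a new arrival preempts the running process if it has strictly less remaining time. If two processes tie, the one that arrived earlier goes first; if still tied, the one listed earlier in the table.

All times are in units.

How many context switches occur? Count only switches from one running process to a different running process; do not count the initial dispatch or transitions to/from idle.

8

Gantt: | idle 0-1 | T1 1-4 | idle 4-6 | T2 6-7 | T3 7-8 | T5 8-20 | T8 20-29 | T3 29-42 | T6 42-56 | T7 56-70 | T2 70-86 | T4 86-103 |
Completion: T1=4  T2=86  T3=42  T4=103  T5=20  T6=56  T7=70  T8=29
Turnaround (C−A): T1=3  T2=80  T3=35  T4=95  T5=12  T6=47  T7=61  T8=16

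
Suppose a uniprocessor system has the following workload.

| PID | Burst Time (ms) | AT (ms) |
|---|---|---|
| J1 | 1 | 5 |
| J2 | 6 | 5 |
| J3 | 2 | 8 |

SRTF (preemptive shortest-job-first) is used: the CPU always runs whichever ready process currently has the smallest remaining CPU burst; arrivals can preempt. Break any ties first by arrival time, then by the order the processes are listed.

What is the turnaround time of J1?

1

Timeline: | idle 0-5 | J1 5-6 | J2 6-8 | J3 8-10 | J2 10-14 |
Completion: J1=6  J2=14  J3=10
Turnaround (C−A): J1=1  J2=9  J3=2
Turnaround(J1) = completion − arrival = 6 − 5 = 1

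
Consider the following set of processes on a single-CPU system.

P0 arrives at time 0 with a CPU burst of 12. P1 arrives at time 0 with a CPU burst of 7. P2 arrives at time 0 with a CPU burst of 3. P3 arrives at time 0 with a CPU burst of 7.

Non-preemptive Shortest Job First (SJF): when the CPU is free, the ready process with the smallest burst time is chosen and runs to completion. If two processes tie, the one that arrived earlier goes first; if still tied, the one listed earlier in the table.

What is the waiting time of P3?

Schedule: | P2 0-3 | P1 3-10 | P3 10-17 | P0 17-29 |
Completion: P0=29  P1=10  P2=3  P3=17
Turnaround (C−A): P0=29  P1=10  P2=3  P3=17
Waiting(P3) = turnaround − burst = 17 − 7 = 10

10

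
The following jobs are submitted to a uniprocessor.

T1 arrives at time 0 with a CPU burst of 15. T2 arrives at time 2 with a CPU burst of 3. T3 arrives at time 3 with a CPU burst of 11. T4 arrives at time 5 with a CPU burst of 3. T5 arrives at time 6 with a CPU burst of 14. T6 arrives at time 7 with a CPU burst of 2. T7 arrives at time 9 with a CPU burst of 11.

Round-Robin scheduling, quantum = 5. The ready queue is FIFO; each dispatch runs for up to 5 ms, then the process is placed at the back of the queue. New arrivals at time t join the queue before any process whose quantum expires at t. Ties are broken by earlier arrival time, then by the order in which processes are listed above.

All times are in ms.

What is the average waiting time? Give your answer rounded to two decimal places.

25.00

Gantt: | T1 0-5 | T2 5-8 | T3 8-13 | T4 13-16 | T1 16-21 | T5 21-26 | T6 26-28 | T7 28-33 | T3 33-38 | T1 38-43 | T5 43-48 | T7 48-53 | T3 53-54 | T5 54-58 | T7 58-59 |
Completion: T1=43  T2=8  T3=54  T4=16  T5=58  T6=28  T7=59
Waiting times: T1=28, T2=3, T3=40, T4=8, T5=38, T6=19, T7=39
Average waiting = (28+3+40+8+38+19+39) / 7 = 175/7 = 25.00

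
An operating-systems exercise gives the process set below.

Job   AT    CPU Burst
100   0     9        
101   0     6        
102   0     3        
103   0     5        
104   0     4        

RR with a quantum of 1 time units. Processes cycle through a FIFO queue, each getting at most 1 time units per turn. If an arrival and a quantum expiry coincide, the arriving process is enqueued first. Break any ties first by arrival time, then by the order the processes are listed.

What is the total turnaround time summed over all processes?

Schedule: | 100 0-1 | 101 1-2 | 102 2-3 | 103 3-4 | 104 4-5 | 100 5-6 | 101 6-7 | 102 7-8 | 103 8-9 | 104 9-10 | 100 10-11 | 101 11-12 | 102 12-13 | 103 13-14 | 104 14-15 | 100 15-16 | 101 16-17 | 103 17-18 | 104 18-19 | 100 19-20 | 101 20-21 | 103 21-22 | 100 22-23 | 101 23-24 | 100 24-27 |
Completion: 100=27  101=24  102=13  103=22  104=19
Turnaround (C−A): 100=27  101=24  102=13  103=22  104=19
Turnaround = completion − arrival: 100=27, 101=24, 102=13, 103=22, 104=19
Total turnaround = 27 + 24 + 13 + 22 + 19 = 105

105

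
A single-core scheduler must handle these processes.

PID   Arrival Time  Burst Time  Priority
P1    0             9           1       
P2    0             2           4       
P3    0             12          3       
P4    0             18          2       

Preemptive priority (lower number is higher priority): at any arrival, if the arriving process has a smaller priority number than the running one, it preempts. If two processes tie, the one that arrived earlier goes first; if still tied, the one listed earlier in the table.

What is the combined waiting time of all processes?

Gantt: | P1 0-9 | P4 9-27 | P3 27-39 | P2 39-41 |
Completion: P1=9  P2=41  P3=39  P4=27
Turnaround (C−A): P1=9  P2=41  P3=39  P4=27
Waiting = turnaround − burst: P1=0, P2=39, P3=27, P4=9
Total waiting = 0 + 39 + 27 + 9 = 75

75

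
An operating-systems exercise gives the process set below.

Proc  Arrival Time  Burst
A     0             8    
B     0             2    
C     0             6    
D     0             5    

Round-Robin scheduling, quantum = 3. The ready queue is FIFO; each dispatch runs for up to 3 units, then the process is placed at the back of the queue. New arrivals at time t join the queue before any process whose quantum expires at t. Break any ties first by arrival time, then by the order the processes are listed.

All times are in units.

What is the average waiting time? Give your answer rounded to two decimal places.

Timeline: | A 0-3 | B 3-5 | C 5-8 | D 8-11 | A 11-14 | C 14-17 | D 17-19 | A 19-21 |
Completion: A=21  B=5  C=17  D=19
Turnaround (C−A): A=21  B=5  C=17  D=19
Waiting times: A=13, B=3, C=11, D=14
Average waiting = (13+3+11+14) / 4 = 41/4 = 10.25

10.25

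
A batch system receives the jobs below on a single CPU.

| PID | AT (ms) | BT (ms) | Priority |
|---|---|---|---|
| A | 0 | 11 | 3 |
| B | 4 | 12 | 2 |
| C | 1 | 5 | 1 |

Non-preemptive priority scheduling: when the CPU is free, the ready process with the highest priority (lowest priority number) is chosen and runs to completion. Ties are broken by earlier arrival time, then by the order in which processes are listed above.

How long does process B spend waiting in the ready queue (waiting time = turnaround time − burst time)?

Schedule: | A 0-11 | C 11-16 | B 16-28 |
Completion: A=11  B=28  C=16
Turnaround (C−A): A=11  B=24  C=15
Waiting(B) = turnaround − burst = 24 − 12 = 12

12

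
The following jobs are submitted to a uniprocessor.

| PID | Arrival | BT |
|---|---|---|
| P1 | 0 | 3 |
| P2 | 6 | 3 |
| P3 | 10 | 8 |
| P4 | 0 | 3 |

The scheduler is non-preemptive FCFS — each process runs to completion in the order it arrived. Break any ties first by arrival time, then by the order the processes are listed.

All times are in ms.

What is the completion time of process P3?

Timeline: | P1 0-3 | P4 3-6 | P2 6-9 | idle 9-10 | P3 10-18 |
Completion: P1=3  P2=9  P3=18  P4=6
Turnaround (C−A): P1=3  P2=3  P3=8  P4=6

18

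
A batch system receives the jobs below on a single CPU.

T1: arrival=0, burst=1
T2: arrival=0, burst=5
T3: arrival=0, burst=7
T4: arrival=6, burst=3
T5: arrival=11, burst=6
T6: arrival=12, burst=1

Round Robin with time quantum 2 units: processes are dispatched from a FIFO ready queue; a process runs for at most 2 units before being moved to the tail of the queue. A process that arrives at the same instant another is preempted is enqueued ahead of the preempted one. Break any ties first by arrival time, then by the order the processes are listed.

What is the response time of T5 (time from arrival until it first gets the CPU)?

3

Gantt: | T1 0-1 | T2 1-3 | T3 3-5 | T2 5-7 | T3 7-9 | T4 9-11 | T2 11-12 | T3 12-14 | T5 14-16 | T4 16-17 | T6 17-18 | T3 18-19 | T5 19-23 |
Completion: T1=1  T2=12  T3=19  T4=17  T5=23  T6=18
Turnaround (C−A): T1=1  T2=12  T3=19  T4=11  T5=12  T6=6
Response(T5) = first start − arrival = 14 − 11 = 3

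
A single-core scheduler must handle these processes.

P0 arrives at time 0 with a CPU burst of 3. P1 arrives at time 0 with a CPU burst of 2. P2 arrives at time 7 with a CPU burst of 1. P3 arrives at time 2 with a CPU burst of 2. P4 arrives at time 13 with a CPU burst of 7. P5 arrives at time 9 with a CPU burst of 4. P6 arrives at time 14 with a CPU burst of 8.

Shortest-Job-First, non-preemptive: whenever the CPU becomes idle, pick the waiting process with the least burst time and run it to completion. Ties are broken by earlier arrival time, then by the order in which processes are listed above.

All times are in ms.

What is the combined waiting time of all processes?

10

Schedule: | P1 0-2 | P3 2-4 | P0 4-7 | P2 7-8 | idle 8-9 | P5 9-13 | P4 13-20 | P6 20-28 |
Completion: P0=7  P1=2  P2=8  P3=4  P4=20  P5=13  P6=28
Turnaround (C−A): P0=7  P1=2  P2=1  P3=2  P4=7  P5=4  P6=14
Waiting = turnaround − burst: P0=4, P1=0, P2=0, P3=0, P4=0, P5=0, P6=6
Total waiting = 4 + 0 + 0 + 0 + 0 + 0 + 6 = 10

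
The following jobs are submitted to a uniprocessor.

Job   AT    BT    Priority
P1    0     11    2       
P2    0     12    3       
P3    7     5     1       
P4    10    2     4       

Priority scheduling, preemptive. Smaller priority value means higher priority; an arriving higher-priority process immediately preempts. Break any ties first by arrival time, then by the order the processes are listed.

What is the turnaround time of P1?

Schedule: | P1 0-7 | P3 7-12 | P1 12-16 | P2 16-28 | P4 28-30 |
Completion: P1=16  P2=28  P3=12  P4=30
Turnaround (C−A): P1=16  P2=28  P3=5  P4=20
Turnaround(P1) = completion − arrival = 16 − 0 = 16

16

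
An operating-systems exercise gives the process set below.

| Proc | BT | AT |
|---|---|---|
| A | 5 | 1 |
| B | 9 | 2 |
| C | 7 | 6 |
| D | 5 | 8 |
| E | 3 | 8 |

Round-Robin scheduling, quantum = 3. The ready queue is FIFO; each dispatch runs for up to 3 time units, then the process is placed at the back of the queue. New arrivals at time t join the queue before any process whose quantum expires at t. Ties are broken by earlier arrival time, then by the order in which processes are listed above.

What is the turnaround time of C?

24

Gantt: | idle 0-1 | A 1-4 | B 4-7 | A 7-9 | C 9-12 | B 12-15 | D 15-18 | E 18-21 | C 21-24 | B 24-27 | D 27-29 | C 29-30 |
Completion: A=9  B=27  C=30  D=29  E=21
Turnaround(C) = completion − arrival = 30 − 6 = 24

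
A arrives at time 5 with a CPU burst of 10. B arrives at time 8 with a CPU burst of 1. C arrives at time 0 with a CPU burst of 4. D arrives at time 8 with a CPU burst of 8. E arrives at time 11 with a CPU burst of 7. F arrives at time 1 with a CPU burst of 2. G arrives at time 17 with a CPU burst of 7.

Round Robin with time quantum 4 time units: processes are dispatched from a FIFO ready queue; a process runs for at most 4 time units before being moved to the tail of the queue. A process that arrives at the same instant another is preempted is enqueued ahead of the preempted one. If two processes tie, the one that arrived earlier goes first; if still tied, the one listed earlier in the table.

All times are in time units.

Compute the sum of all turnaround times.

106

Timeline: | C 0-4 | F 4-6 | A 6-10 | B 10-11 | D 11-15 | A 15-19 | E 19-23 | D 23-27 | G 27-31 | A 31-33 | E 33-36 | G 36-39 |
Completion: A=33  B=11  C=4  D=27  E=36  F=6  G=39
Turnaround = completion − arrival: A=28, B=3, C=4, D=19, E=25, F=5, G=22
Total turnaround = 28 + 3 + 4 + 19 + 25 + 5 + 22 = 106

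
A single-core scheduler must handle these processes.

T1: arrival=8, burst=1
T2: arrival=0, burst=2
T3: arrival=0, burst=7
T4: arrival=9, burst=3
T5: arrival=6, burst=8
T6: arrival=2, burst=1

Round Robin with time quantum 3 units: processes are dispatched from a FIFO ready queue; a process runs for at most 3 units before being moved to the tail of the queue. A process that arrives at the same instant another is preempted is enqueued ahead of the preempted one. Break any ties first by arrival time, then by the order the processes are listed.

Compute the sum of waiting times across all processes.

29

Gantt: | T2 0-2 | T3 2-5 | T6 5-6 | T3 6-9 | T5 9-12 | T1 12-13 | T4 13-16 | T3 16-17 | T5 17-22 |
Completion: T1=13  T2=2  T3=17  T4=16  T5=22  T6=6
Turnaround (C−A): T1=5  T2=2  T3=17  T4=7  T5=16  T6=4
Waiting = turnaround − burst: T1=4, T2=0, T3=10, T4=4, T5=8, T6=3
Total waiting = 4 + 0 + 10 + 4 + 8 + 3 = 29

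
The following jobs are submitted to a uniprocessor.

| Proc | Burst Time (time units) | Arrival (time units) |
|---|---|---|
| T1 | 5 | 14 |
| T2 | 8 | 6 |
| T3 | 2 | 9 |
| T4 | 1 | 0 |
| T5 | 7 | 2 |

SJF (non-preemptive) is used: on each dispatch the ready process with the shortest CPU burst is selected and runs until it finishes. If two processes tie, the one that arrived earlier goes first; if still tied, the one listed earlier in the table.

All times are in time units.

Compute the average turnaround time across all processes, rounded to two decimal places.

Gantt: | T4 0-1 | idle 1-2 | T5 2-9 | T3 9-11 | T2 11-19 | T1 19-24 |
Completion: T1=24  T2=19  T3=11  T4=1  T5=9
Turnaround (C−A): T1=10  T2=13  T3=2  T4=1  T5=7
Turnaround times: T1=10, T2=13, T3=2, T4=1, T5=7
Average turnaround = (10+13+2+1+7) / 5 = 33/5 = 6.60

6.60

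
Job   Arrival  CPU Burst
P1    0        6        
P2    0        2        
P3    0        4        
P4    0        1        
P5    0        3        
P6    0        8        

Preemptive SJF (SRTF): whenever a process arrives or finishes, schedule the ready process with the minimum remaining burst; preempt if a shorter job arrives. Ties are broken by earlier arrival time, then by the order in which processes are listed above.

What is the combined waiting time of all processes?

36

Gantt: | P4 0-1 | P2 1-3 | P5 3-6 | P3 6-10 | P1 10-16 | P6 16-24 |
Completion: P1=16  P2=3  P3=10  P4=1  P5=6  P6=24
Turnaround (C−A): P1=16  P2=3  P3=10  P4=1  P5=6  P6=24
Waiting = turnaround − burst: P1=10, P2=1, P3=6, P4=0, P5=3, P6=16
Total waiting = 10 + 1 + 6 + 0 + 3 + 16 = 36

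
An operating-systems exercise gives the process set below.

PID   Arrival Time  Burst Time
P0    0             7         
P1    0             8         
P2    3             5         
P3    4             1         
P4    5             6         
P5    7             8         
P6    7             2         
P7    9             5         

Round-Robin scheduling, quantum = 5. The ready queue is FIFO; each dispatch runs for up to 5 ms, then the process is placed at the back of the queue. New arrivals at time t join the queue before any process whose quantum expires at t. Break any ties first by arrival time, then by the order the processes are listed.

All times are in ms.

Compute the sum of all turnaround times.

Schedule: | P0 0-5 | P1 5-10 | P2 10-15 | P3 15-16 | P4 16-21 | P0 21-23 | P5 23-28 | P6 28-30 | P7 30-35 | P1 35-38 | P4 38-39 | P5 39-42 |
Completion: P0=23  P1=38  P2=15  P3=16  P4=39  P5=42  P6=30  P7=35
Turnaround (C−A): P0=23  P1=38  P2=12  P3=12  P4=34  P5=35  P6=23  P7=26
Turnaround = completion − arrival: P0=23, P1=38, P2=12, P3=12, P4=34, P5=35, P6=23, P7=26
Total turnaround = 23 + 38 + 12 + 12 + 34 + 35 + 23 + 26 = 203

203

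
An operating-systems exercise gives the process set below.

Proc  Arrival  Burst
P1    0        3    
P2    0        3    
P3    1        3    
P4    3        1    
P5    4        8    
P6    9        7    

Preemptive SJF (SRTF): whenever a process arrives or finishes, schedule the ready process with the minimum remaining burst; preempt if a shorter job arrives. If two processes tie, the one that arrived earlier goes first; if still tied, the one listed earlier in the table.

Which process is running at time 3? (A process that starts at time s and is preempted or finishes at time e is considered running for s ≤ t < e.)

Schedule: | P1 0-3 | P4 3-4 | P2 4-7 | P3 7-10 | P6 10-17 | P5 17-25 |
Completion: P1=3  P2=7  P3=10  P4=4  P5=25  P6=17
Turnaround (C−A): P1=3  P2=7  P3=9  P4=1  P5=21  P6=8

P4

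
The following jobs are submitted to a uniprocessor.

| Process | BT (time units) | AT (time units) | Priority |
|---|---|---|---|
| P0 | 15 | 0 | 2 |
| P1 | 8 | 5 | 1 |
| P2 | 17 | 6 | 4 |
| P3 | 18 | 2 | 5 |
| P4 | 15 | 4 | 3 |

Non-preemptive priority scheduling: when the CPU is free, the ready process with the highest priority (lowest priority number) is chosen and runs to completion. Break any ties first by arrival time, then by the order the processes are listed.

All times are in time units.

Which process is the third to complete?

Gantt: | P0 0-15 | P1 15-23 | P4 23-38 | P2 38-55 | P3 55-73 |
Completion: P0=15  P1=23  P2=55  P3=73  P4=38
Turnaround (C−A): P0=15  P1=18  P2=49  P3=71  P4=34
Finish order: P0 → P1 → P4 → P2 → P3

P4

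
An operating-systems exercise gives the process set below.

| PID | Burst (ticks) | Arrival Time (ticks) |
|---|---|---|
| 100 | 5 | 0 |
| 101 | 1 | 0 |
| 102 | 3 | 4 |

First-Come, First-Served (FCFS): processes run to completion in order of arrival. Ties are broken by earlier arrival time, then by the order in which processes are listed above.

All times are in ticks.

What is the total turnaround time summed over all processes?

16

Timeline: | 100 0-5 | 101 5-6 | 102 6-9 |
Completion: 100=5  101=6  102=9
Turnaround = completion − arrival: 100=5, 101=6, 102=5
Total turnaround = 5 + 6 + 5 = 16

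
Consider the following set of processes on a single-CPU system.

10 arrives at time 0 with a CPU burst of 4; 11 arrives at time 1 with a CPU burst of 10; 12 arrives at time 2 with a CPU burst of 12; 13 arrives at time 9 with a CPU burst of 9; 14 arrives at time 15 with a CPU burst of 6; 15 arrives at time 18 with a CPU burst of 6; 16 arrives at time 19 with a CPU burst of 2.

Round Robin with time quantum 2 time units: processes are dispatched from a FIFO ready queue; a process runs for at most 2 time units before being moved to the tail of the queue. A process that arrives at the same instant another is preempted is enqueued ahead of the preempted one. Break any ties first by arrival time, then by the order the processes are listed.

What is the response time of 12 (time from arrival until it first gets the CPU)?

Schedule: | 10 0-2 | 11 2-4 | 12 4-6 | 10 6-8 | 11 8-10 | 12 10-12 | 13 12-14 | 11 14-16 | 12 16-18 | 13 18-20 | 14 20-22 | 11 22-24 | 15 24-26 | 12 26-28 | 16 28-30 | 13 30-32 | 14 32-34 | 11 34-36 | 15 36-38 | 12 38-40 | 13 40-42 | 14 42-44 | 15 44-46 | 12 46-48 | 13 48-49 |
Completion: 10=8  11=36  12=48  13=49  14=44  15=46  16=30
Turnaround (C−A): 10=8  11=35  12=46  13=40  14=29  15=28  16=11
Response(12) = first start − arrival = 4 − 2 = 2

2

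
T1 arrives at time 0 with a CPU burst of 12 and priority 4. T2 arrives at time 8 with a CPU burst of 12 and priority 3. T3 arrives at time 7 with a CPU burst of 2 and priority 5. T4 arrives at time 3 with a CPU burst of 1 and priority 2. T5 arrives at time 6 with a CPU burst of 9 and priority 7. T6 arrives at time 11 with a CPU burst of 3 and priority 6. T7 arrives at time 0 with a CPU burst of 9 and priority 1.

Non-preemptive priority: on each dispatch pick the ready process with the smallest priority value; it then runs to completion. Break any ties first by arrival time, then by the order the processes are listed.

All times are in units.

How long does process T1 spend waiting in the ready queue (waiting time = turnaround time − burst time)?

Schedule: | T7 0-9 | T4 9-10 | T2 10-22 | T1 22-34 | T3 34-36 | T6 36-39 | T5 39-48 |
Completion: T1=34  T2=22  T3=36  T4=10  T5=48  T6=39  T7=9
Waiting(T1) = turnaround − burst = 34 − 12 = 22

22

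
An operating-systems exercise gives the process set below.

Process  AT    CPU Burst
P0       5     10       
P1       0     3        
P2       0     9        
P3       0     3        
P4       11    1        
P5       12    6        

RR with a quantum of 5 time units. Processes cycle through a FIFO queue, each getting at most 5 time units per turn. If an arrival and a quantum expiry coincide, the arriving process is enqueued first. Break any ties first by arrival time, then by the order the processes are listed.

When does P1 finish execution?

3

Schedule: | P1 0-3 | P2 3-8 | P3 8-11 | P0 11-16 | P2 16-20 | P4 20-21 | P5 21-26 | P0 26-31 | P5 31-32 |
Completion: P0=31  P1=3  P2=20  P3=11  P4=21  P5=32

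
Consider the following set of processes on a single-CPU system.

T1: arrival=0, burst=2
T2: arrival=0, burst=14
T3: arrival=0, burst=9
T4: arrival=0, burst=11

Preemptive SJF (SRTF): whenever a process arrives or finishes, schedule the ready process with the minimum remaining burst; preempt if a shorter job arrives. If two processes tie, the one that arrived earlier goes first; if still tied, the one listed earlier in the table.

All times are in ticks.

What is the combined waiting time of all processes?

Gantt: | T1 0-2 | T3 2-11 | T4 11-22 | T2 22-36 |
Completion: T1=2  T2=36  T3=11  T4=22
Turnaround (C−A): T1=2  T2=36  T3=11  T4=22
Waiting = turnaround − burst: T1=0, T2=22, T3=2, T4=11
Total waiting = 0 + 22 + 2 + 11 = 35

35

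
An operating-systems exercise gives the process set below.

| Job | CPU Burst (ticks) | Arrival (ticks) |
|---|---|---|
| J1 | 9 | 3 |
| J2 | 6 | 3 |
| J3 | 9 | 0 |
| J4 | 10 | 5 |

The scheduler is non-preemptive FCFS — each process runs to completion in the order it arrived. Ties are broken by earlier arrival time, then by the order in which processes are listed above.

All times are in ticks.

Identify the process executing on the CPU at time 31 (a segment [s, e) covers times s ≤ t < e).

J4

Timeline: | J3 0-9 | J1 9-18 | J2 18-24 | J4 24-34 |
Completion: J1=18  J2=24  J3=9  J4=34
Turnaround (C−A): J1=15  J2=21  J3=9  J4=29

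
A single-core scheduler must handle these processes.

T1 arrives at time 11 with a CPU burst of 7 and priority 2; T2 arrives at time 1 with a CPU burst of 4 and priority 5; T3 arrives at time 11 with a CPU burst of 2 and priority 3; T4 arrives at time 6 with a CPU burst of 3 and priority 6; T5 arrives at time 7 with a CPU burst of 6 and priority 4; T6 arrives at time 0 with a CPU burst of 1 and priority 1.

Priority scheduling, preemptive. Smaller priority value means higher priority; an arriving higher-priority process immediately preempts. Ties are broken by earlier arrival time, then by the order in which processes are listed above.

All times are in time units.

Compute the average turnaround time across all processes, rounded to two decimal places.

9.00

Gantt: | T6 0-1 | T2 1-5 | idle 5-6 | T4 6-7 | T5 7-11 | T1 11-18 | T3 18-20 | T5 20-22 | T4 22-24 |
Completion: T1=18  T2=5  T3=20  T4=24  T5=22  T6=1
Turnaround (C−A): T1=7  T2=4  T3=9  T4=18  T5=15  T6=1
Turnaround times: T1=7, T2=4, T3=9, T4=18, T5=15, T6=1
Average turnaround = (7+4+9+18+15+1) / 6 = 54/6 = 9.00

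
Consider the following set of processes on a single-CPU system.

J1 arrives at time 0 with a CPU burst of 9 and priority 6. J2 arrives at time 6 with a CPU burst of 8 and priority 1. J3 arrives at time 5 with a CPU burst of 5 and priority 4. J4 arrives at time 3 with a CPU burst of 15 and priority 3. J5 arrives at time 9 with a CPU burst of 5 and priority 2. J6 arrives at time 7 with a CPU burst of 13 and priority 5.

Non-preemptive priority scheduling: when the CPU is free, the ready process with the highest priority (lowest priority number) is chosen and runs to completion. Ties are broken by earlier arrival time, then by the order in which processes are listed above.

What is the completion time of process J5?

Gantt: | J1 0-9 | J2 9-17 | J5 17-22 | J4 22-37 | J3 37-42 | J6 42-55 |
Completion: J1=9  J2=17  J3=42  J4=37  J5=22  J6=55

22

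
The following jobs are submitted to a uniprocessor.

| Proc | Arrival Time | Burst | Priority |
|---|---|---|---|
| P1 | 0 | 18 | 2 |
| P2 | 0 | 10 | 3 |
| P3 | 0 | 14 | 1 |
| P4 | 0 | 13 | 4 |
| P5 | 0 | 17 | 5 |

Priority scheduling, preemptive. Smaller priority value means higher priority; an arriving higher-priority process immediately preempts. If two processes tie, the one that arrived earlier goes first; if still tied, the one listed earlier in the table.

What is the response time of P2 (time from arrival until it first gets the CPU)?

32

Schedule: | P3 0-14 | P1 14-32 | P2 32-42 | P4 42-55 | P5 55-72 |
Completion: P1=32  P2=42  P3=14  P4=55  P5=72
Response(P2) = first start − arrival = 32 − 0 = 32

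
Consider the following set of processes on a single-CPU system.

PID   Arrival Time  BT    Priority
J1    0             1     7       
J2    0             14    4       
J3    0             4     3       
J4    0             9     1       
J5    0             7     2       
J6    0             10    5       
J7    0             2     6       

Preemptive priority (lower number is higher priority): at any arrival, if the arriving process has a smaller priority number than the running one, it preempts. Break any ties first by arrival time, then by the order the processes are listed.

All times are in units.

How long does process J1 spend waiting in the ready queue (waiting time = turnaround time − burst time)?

46

Gantt: | J4 0-9 | J5 9-16 | J3 16-20 | J2 20-34 | J6 34-44 | J7 44-46 | J1 46-47 |
Completion: J1=47  J2=34  J3=20  J4=9  J5=16  J6=44  J7=46
Waiting(J1) = turnaround − burst = 47 − 1 = 46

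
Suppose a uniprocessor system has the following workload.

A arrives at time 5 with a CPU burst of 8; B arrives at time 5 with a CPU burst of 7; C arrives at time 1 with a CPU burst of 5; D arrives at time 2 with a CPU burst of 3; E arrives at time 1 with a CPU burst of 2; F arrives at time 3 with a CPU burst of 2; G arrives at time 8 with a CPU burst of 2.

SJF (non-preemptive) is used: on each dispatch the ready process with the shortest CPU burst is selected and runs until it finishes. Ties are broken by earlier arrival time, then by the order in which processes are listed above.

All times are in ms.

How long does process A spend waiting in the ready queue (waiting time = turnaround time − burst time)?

Schedule: | idle 0-1 | E 1-3 | F 3-5 | D 5-8 | G 8-10 | C 10-15 | B 15-22 | A 22-30 |
Completion: A=30  B=22  C=15  D=8  E=3  F=5  G=10
Turnaround (C−A): A=25  B=17  C=14  D=6  E=2  F=2  G=2
Waiting(A) = turnaround − burst = 25 − 8 = 17

17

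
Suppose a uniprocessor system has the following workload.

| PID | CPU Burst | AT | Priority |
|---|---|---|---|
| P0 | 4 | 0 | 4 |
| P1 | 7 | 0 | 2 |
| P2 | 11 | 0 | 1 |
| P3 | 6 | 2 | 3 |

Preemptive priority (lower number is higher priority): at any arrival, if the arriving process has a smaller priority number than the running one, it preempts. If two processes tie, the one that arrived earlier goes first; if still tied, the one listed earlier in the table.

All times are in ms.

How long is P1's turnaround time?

Gantt: | P2 0-11 | P1 11-18 | P3 18-24 | P0 24-28 |
Completion: P0=28  P1=18  P2=11  P3=24
Turnaround(P1) = completion − arrival = 18 − 0 = 18

18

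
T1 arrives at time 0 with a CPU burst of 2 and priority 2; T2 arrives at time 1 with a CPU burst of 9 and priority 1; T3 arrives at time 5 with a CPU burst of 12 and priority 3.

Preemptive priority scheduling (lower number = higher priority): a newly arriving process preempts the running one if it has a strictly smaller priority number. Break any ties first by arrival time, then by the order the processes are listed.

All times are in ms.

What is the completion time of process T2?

Schedule: | T1 0-1 | T2 1-10 | T1 10-11 | T3 11-23 |
Completion: T1=11  T2=10  T3=23
Turnaround (C−A): T1=11  T2=9  T3=18

10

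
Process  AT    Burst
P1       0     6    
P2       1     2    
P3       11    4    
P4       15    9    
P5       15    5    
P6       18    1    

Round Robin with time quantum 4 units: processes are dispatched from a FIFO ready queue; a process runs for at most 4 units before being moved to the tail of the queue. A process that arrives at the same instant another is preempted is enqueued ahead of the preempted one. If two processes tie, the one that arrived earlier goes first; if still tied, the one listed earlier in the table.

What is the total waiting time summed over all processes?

Gantt: | P1 0-4 | P2 4-6 | P1 6-8 | idle 8-11 | P3 11-15 | P4 15-19 | P5 19-23 | P6 23-24 | P4 24-28 | P5 28-29 | P4 29-30 |
Completion: P1=8  P2=6  P3=15  P4=30  P5=29  P6=24
Turnaround (C−A): P1=8  P2=5  P3=4  P4=15  P5=14  P6=6
Waiting = turnaround − burst: P1=2, P2=3, P3=0, P4=6, P5=9, P6=5
Total waiting = 2 + 3 + 0 + 6 + 9 + 5 = 25

25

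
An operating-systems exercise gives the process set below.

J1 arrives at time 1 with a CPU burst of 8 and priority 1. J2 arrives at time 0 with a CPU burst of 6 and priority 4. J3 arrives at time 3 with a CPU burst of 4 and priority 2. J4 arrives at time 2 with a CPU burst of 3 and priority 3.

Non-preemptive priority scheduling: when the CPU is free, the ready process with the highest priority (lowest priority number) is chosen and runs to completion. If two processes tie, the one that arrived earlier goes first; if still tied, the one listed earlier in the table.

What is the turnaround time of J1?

13

Schedule: | J2 0-6 | J1 6-14 | J3 14-18 | J4 18-21 |
Completion: J1=14  J2=6  J3=18  J4=21
Turnaround(J1) = completion − arrival = 14 − 1 = 13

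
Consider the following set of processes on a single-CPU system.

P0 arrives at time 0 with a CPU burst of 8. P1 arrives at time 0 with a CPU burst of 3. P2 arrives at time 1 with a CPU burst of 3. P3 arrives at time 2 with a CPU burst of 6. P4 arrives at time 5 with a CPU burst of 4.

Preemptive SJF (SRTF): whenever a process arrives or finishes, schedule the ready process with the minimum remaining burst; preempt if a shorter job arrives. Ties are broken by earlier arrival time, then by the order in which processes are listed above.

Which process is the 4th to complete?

Gantt: | P1 0-3 | P2 3-6 | P4 6-10 | P3 10-16 | P0 16-24 |
Completion: P0=24  P1=3  P2=6  P3=16  P4=10
Turnaround (C−A): P0=24  P1=3  P2=5  P3=14  P4=5
Finish order: P1 → P2 → P4 → P3 → P0

P3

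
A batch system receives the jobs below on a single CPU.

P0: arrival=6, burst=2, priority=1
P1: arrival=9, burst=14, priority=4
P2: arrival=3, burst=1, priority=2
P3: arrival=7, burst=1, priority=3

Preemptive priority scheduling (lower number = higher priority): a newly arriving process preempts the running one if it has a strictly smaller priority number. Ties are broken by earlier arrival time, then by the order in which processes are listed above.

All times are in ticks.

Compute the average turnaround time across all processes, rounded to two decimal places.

Timeline: | idle 0-3 | P2 3-4 | idle 4-6 | P0 6-8 | P3 8-9 | P1 9-23 |
Completion: P0=8  P1=23  P2=4  P3=9
Turnaround (C−A): P0=2  P1=14  P2=1  P3=2
Turnaround times: P0=2, P1=14, P2=1, P3=2
Average turnaround = (2+14+1+2) / 4 = 19/4 = 4.75

4.75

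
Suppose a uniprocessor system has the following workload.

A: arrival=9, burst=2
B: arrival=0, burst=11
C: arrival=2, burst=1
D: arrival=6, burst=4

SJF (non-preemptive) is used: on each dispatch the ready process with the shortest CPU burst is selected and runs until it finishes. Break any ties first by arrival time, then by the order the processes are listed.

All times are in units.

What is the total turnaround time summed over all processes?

38

Timeline: | B 0-11 | C 11-12 | A 12-14 | D 14-18 |
Completion: A=14  B=11  C=12  D=18
Turnaround = completion − arrival: A=5, B=11, C=10, D=12
Total turnaround = 5 + 11 + 10 + 12 = 38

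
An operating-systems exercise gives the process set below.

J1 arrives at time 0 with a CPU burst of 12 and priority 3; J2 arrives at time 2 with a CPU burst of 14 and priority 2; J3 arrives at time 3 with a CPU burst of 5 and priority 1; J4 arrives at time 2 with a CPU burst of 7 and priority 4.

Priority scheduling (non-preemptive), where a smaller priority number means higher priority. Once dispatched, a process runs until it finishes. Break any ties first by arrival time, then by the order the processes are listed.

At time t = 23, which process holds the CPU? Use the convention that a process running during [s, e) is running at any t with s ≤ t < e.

J2

Gantt: | J1 0-12 | J3 12-17 | J2 17-31 | J4 31-38 |
Completion: J1=12  J2=31  J3=17  J4=38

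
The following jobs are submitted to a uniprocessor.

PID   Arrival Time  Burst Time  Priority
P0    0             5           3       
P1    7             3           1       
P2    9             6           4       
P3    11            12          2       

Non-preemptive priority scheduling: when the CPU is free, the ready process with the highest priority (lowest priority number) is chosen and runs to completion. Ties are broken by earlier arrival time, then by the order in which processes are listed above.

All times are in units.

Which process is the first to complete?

P0

Schedule: | P0 0-5 | idle 5-7 | P1 7-10 | P2 10-16 | P3 16-28 |
Completion: P0=5  P1=10  P2=16  P3=28
Turnaround (C−A): P0=5  P1=3  P2=7  P3=17
Finish order: P0 → P1 → P2 → P3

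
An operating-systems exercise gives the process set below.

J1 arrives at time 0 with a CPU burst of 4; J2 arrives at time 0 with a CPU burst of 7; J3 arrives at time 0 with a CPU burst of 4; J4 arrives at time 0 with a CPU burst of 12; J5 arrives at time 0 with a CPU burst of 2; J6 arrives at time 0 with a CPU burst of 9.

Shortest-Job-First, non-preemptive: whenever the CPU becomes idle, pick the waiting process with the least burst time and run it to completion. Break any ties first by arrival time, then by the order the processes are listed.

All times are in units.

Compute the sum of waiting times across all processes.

61

Timeline: | J5 0-2 | J1 2-6 | J3 6-10 | J2 10-17 | J6 17-26 | J4 26-38 |
Completion: J1=6  J2=17  J3=10  J4=38  J5=2  J6=26
Waiting = turnaround − burst: J1=2, J2=10, J3=6, J4=26, J5=0, J6=17
Total waiting = 2 + 10 + 6 + 26 + 0 + 17 = 61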